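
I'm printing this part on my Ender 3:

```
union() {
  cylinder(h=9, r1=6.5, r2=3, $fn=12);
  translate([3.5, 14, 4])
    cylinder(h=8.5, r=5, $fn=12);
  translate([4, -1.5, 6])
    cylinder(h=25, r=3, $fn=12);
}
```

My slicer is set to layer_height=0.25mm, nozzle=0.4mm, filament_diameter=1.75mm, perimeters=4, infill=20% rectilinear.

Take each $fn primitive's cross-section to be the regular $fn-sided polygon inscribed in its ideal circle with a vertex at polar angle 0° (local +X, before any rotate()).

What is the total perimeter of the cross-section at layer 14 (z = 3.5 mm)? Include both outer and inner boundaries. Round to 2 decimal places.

At z = 3.5 mm: the cone: at t=0.389 of its height the radius interpolates to r₁+(r₂−r₁)t = 5.139, giving a regular 12-gon of that circumradius (perimeter = 2·12·5.139·sin(180°/12) = 31.92 mm); the cylinder at (3.5, 14) is absent (z outside [4, 12.5]); the cylinder at (4, -1.5) is absent (z outside [6, 31]); Merging all regions: only the cone is present, so the union is just that shape — boundary = 31.92 mm. Overall, the cross-section is a single solid region. Total boundary length (outer) = 31.92 mm.

31.92 mm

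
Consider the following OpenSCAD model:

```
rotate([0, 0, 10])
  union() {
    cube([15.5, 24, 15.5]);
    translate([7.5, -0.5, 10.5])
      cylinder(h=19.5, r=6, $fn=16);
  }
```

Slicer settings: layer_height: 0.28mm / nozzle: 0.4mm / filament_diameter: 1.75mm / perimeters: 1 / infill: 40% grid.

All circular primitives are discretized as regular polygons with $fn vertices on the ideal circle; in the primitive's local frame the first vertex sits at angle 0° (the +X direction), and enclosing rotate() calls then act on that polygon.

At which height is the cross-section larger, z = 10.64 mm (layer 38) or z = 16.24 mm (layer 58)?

Layer 38 (z = 10.64): the 15.5×24 cube contributes its full rectangle (area 372.00 mm²); the r=6 cylinder at (7.5, -0.5) gives a regular 16-gon of circumradius 6 (constant along its height) (area = (16/2)·6.000²·sin(360°/16) = 110.21 mm²); Taking the union: the regions partially overlap — summed areas 482.21 mm² minus the doubly-counted overlap 49.16 mm² gives 433.06 mm² — area = 433.06 mm²; (rotated 10° about Z; rotation is an isometry so areas/perimeters/island counts are preserved). So its area = 433.06 mm². Layer 58 (z = 16.24): the cube is not intersected at this z (z outside [0, 15.5]); the r=6 cylinder at (7.5, -0.5) contributes a regular 16-gon of circumradius 6 (area = (16/2)·6.000²·sin(360°/16) = 110.21 mm²); Combining (union): only the r=6 cylinder at (7.5, -0.5) is present, so the union is just that shape — area = 110.21 mm²; (whole slice rotated 10° about Z — lengths, areas and connectivity unchanged). So its area = 110.21 mm². Layer 38 is larger (433.06 vs 110.21 mm²).

layer 38 (z = 10.64 mm)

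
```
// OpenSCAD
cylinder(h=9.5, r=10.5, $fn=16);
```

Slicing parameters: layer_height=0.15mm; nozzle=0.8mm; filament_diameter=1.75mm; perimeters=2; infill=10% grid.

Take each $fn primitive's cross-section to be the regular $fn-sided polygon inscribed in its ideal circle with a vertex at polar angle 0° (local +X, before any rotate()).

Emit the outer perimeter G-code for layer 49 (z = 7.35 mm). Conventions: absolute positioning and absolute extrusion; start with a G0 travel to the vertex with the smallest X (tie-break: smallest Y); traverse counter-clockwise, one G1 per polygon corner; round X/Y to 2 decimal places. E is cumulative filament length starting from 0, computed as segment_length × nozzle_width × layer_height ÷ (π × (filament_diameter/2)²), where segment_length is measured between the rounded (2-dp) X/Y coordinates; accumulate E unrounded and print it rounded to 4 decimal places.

G0 X-10.50 Y0.00 Z7.35
G1 X-9.70 Y-4.02 E0.2045
G1 X-7.42 Y-7.42 E0.4087
G1 X-4.02 Y-9.70 E0.6130
G1 X0.00 Y-10.50 E0.8175
G1 X4.02 Y-9.70 E1.0219
G1 X7.42 Y-7.42 E1.2262
G1 X9.70 Y-4.02 E1.4304
G1 X10.50 Y0.00 E1.6349
G1 X9.70 Y4.02 E1.8394
G1 X7.42 Y7.42 E2.0436
G1 X4.02 Y9.70 E2.2479
G1 X0.00 Y10.50 E2.4524
G1 X-4.02 Y9.70 E2.6569
G1 X-7.42 Y7.42 E2.8611
G1 X-9.70 Y4.02 E3.0653
G1 X-10.50 Y0.00 E3.2698

At z = 7.35 mm: the cylinder: section is a regular 16-gon, circumradius r=10.5. The outline is a single polygon with 16 vertices. Extrusion per mm of travel: 0.8 × 0.15 / (π × 0.875²) = 0.049890. Accumulating E over each segment gives final E = 3.2698.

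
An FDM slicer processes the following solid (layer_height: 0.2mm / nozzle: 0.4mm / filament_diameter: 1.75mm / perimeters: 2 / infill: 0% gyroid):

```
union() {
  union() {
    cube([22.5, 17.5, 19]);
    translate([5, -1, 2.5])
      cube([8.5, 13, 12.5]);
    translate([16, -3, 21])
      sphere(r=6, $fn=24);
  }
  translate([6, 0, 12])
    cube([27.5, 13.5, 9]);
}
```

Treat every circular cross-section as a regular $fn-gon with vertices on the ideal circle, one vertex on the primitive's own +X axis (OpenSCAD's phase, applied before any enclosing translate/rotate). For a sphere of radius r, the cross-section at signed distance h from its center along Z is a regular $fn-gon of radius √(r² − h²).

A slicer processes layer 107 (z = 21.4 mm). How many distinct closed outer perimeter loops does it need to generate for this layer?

At z = 21.4 mm: the cube is not intersected at this z (z outside [0, 19]); the cube at (5, -1) is absent (z outside [2.5, 15]); the sphere at (16, -3): section is a regular 24-gon, circumradius = √(r²−h²) = √(6²−0.4²) = 5.987; Merging all regions: only the r=6 sphere at (16, -3) is present, so the union is just that shape — 1 connected region; the cube at (6, 0) does not reach this height (z outside [12, 21]); Taking the union: only that combined region is present, so the union is just that shape — 1 connected region. The result has 1 disconnected region.

1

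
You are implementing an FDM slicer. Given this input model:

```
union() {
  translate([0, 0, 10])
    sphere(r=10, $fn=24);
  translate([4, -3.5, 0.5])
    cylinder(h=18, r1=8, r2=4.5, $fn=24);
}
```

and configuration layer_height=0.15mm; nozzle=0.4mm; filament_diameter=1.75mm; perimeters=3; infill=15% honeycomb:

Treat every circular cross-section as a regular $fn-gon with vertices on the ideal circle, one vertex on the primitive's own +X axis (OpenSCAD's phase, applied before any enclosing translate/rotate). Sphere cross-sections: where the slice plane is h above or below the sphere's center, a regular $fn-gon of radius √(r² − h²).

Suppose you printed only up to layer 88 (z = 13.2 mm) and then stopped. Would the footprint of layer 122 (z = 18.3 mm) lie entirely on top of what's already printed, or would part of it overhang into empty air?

entirely on top

Compare the two slices. At z = 13.2: the r=10 sphere contributes a regular 24-gon of circumradius √(10²−3.2²) = 9.474 (area = (24/2)·9.474²·sin(360°/24) = 278.78 mm²); the cone at (4, -3.5) contributes a regular 24-gon of circumradius 5.531 (interpolated between r1=8 and r2=4.5 at t=0.706) (area = (24/2)·5.531²·sin(360°/24) = 95.00 mm²); Combining (union): the regions partially overlap — summed areas 373.78 mm² minus the doubly-counted overlap 85.35 mm² gives 288.43 mm² — area = 288.43 mm². At z = 18.3: the r=10 sphere slices to a regular 24-gon of circumradius 5.578 (√(r²−h²) with h=8.3 from center) (area = (24/2)·5.578²·sin(360°/24) = 96.62 mm²); the cone at (4, -3.5) (r1=8→r2=4.5) has section circumradius 4.539 here — a regular 24-gon (area = (24/2)·4.539²·sin(360°/24) = 63.98 mm²); Taking the union: the regions partially overlap — summed areas 160.61 mm² minus the doubly-counted overlap 28.29 mm² gives 132.32 mm² — area = 132.32 mm². Checking containment: the cross-section at z = 18.3 is a subset of the cross-section at z = 13.2.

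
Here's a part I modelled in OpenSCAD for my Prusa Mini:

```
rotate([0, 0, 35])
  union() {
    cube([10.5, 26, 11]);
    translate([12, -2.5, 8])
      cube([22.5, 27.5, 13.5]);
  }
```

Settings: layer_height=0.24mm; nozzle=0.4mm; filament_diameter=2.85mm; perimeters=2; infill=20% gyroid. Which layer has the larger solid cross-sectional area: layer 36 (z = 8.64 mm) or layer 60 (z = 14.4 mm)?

layer 36 (z = 8.64 mm)

Layer 36 (z = 8.64): the cube is present — its section is the full 10.5×26 rectangle (area 273.00 mm²); the cube at (12, -2.5) is present — its section is the full 22.5×27.5 rectangle (area 618.75 mm²); Combining (union): the 2 present regions are separate (no shared area or edge), so areas and boundary lengths simply add and each stays a separate island — area = 891.75 mm²; (rotated 35° about Z; rotation is an isometry so areas/perimeters/island counts are preserved). So its area = 891.75 mm². Layer 60 (z = 14.4): the cube is not intersected at this z (z outside [0, 11]); the 22.5×27.5 cube at (12, -2.5) contributes its full rectangle (area 618.75 mm²); Combining (union): only the 22.5×27.5 cube at (12, -2.5) is present, so the union is just that shape — area = 618.75 mm²; (whole slice rotated 35° about Z — lengths, areas and connectivity unchanged). So its area = 618.75 mm². Layer 36 is larger (891.75 vs 618.75 mm²).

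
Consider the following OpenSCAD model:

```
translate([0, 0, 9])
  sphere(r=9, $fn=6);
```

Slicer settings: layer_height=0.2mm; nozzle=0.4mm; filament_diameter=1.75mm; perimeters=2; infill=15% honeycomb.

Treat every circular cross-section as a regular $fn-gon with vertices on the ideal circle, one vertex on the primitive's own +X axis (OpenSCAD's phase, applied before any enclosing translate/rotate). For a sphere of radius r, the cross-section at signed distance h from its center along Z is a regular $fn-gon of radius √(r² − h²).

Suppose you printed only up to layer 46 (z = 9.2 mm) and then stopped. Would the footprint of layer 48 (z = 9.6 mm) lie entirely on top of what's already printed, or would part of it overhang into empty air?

Compare the two slices. At z = 9.2: the r=9 sphere contributes a regular 6-gon of circumradius √(9²−0.2²) = 8.998 (area = (6/2)·8.998²·sin(360°/6) = 210.34 mm²). At z = 9.6: the r=9 sphere slices to a regular 6-gon of circumradius 8.980 (√(r²−h²) with h=0.6 from center) (area = (6/2)·8.980²·sin(360°/6) = 209.51 mm²). Checking containment: the cross-section at z = 9.6 is a subset of the cross-section at z = 9.2.

entirely on top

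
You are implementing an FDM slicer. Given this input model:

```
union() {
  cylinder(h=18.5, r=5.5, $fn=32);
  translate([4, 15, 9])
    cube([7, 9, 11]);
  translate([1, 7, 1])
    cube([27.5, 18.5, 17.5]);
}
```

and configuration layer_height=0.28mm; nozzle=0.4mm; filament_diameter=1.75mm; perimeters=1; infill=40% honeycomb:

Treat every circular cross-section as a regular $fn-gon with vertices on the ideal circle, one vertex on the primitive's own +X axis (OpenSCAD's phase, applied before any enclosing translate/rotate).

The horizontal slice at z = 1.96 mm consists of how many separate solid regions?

At z = 1.96 mm: the cylinder: section is a regular 32-gon, circumradius r=5.5; the cube at (4, 15) does not reach this height (z outside [9, 20]); the cube at (1, 7) is present — its section is the full 27.5×18.5 rectangle; Combining (union): the 2 present regions are separate (no shared area or edge), so areas and boundary lengths simply add and each stays a separate island — 2 connected regions. The result has 2 disconnected regions.

2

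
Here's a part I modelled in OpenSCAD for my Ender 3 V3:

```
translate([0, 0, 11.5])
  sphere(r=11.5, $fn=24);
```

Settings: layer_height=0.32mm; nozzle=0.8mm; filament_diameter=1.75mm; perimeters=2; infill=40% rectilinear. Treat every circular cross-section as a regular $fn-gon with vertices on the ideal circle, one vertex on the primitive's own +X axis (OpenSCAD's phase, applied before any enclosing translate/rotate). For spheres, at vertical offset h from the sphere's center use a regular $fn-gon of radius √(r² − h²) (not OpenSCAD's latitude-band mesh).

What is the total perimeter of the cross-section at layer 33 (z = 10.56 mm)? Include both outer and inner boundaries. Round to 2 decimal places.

71.81 mm

At z = 10.56 mm: the r=11.5 sphere contributes a regular 24-gon of circumradius √(11.5²−0.94²) = 11.462 (perimeter = 2·24·11.462·sin(180°/24) = 71.81 mm). Overall, the cross-section is a single solid region. Total boundary length (outer) = 71.81 mm.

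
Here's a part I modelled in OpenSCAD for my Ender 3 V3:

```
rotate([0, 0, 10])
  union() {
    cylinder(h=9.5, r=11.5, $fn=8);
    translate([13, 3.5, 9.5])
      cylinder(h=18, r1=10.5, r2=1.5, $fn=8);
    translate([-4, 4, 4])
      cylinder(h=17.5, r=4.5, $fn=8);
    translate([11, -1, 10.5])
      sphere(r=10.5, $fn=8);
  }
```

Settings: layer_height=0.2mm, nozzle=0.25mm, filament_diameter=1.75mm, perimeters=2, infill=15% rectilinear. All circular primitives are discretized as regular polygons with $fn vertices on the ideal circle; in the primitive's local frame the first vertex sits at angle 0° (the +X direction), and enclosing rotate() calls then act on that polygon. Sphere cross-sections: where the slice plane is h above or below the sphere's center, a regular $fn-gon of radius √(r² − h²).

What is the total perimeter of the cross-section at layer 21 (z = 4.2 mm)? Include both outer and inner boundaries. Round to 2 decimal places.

85.77 mm

At z = 4.2 mm: the r=11.5 cylinder gives a regular 8-gon of circumradius 11.5 (constant along its height) (perimeter = 2·8·11.500·sin(180°/8) = 70.41 mm); the cone at (13, 3.5) is absent (z outside [9.5, 27.5]); the r=4.5 cylinder at (-4, 4) gives a regular 8-gon of circumradius 4.5 (constant along its height) (perimeter = 2·8·4.500·sin(180°/8) = 27.55 mm); the sphere at (11, -1): section is a regular 8-gon, circumradius = √(r²−h²) = √(10.5²−6.3²) = 8.400 (perimeter = 2·8·8.400·sin(180°/8) = 51.43 mm); Merging all regions: the regions partially overlap (shared area 139.02 mm²), so the edge portions inside another operand are dropped and the merged outline is re-measured after clipping — boundary = 85.77 mm; (whole slice rotated 10° about Z — lengths, areas and connectivity unchanged). Overall, the cross-section is a single solid region. Total boundary length (outer) = 85.77 mm.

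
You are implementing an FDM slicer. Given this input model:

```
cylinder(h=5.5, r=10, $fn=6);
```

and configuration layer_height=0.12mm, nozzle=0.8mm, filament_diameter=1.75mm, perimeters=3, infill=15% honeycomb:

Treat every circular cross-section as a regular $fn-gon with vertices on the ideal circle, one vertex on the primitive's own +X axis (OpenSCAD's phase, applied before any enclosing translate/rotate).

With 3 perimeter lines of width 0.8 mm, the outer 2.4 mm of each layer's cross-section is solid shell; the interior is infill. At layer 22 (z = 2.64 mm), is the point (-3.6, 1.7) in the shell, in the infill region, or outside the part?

At z = 2.64 mm: the r=10 cylinder contributes a regular 6-gon of circumradius 10. Overall, the cross-section is a single solid region. The nearest boundary edge runs (-5.00, 8.66)→(-10.00, 0.00); distance from the point to it = 4.69 mm. The point is inside the cross-section and 4.69 mm from the nearest boundary — more than the 2.4 mm shell width (3 × 0.8), so it's in the infill interior.

infill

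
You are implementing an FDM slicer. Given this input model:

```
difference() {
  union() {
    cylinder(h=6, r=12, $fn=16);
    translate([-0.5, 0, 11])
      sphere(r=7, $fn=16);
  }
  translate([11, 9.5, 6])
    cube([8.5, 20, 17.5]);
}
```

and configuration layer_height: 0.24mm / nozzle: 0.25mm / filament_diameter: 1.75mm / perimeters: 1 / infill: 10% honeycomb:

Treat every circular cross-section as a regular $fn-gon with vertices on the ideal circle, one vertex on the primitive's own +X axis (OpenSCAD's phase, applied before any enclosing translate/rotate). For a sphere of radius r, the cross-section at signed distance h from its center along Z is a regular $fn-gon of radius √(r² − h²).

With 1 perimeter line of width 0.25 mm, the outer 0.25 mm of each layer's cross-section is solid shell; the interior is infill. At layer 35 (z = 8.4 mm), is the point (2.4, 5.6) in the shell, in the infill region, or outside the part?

shell

At z = 8.4 mm: the cylinder does not reach this height (z outside [0, 6]); the sphere at (-0.5, 0): section is a regular 16-gon, circumradius = √(r²−h²) = √(7²−2.6²) = 6.499; Combining (union): only the r=7 sphere at (-0.5, 0) is present, so the union is just that shape — 1 connected region; the cube at (11, 9.5) is present — its section is the full 8.5×20 rectangle; Taking the first minus the rest: starting from that combined region, the 8.5×20 cube at (11, 9.5) misses the remaining region (no effect) — 1 connected region. Overall, the cross-section is a single solid region. The nearest boundary edge runs (1.99, 6.00)→(4.10, 4.60); distance from the point to it = 0.11 mm. The point is inside the cross-section, 0.11 mm from the nearest boundary — within the 0.25 mm shell band (1 × 0.25).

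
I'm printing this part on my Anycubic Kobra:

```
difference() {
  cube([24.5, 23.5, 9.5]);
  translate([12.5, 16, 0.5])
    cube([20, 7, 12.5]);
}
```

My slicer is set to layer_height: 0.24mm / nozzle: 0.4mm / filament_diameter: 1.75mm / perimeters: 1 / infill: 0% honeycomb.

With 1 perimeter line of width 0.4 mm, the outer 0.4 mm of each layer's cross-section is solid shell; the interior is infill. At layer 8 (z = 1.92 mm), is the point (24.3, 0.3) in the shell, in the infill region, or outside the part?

At z = 1.92 mm: the cube is present — its section is the full 24.5×23.5 rectangle; the cube at (12.5, 16) (footprint 20×7) is included at this height; Subtracting the remaining from the first: starting from the 24.5×23.5 cube, the 20×7 cube at (12.5, 16) partially overlaps it — only the 84.00 mm² overlap (of its 140.00 mm²) is removed, clipping the outline — 1 connected region. Overall, the cross-section is a single solid region. The nearest boundary edge runs (24.50, 16.00)→(24.50, 0.00); distance from the point to it = 0.20 mm. The point is inside the cross-section, 0.20 mm from the nearest boundary — within the 0.4 mm shell band (1 × 0.4).

shell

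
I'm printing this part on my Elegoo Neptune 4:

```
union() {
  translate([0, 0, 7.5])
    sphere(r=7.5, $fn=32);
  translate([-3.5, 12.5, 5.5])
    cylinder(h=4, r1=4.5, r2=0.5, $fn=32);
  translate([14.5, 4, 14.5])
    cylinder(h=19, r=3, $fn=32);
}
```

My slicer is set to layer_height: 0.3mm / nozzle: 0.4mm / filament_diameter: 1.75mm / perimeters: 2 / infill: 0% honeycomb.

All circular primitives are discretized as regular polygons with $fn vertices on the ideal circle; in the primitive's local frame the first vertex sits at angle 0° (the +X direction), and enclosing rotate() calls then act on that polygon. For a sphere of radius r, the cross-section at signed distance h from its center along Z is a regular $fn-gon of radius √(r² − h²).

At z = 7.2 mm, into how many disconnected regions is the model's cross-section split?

2

At z = 7.2 mm: the r=7.5 sphere contributes a regular 32-gon of circumradius √(7.5²−0.3²) = 7.494; the cone at (-3.5, 12.5) (r1=4.5→r2=0.5) has section circumradius 2.800 here — a regular 32-gon; the cylinder at (14.5, 4) is absent (z outside [14.5, 33.5]); Merging all regions: the 2 present regions are separate (no shared area or edge), so areas and boundary lengths simply add and each stays a separate island — 2 connected regions. The result has 2 disconnected regions.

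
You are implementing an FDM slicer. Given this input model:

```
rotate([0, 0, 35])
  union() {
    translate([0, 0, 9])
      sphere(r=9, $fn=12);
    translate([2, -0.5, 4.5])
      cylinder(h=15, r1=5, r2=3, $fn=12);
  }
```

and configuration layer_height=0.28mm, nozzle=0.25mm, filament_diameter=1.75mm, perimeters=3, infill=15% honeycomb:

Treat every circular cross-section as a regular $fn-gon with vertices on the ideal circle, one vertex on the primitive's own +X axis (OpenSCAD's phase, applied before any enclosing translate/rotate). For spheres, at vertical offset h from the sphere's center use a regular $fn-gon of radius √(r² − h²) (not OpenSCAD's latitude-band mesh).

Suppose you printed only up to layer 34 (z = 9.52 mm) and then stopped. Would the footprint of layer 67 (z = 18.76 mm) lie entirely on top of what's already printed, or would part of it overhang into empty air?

entirely on top

Compare the two slices. At z = 9.52: the r=9 sphere contributes a regular 12-gon of circumradius √(9²−0.52²) = 8.985 (area = (12/2)·8.985²·sin(360°/12) = 242.19 mm²); the cone at (2, -0.5): at t=0.335 of its height the radius interpolates to r₁+(r₂−r₁)t = 4.331, giving a regular 12-gon of that circumradius (area = (12/2)·4.331²·sin(360°/12) = 56.26 mm²); Taking the union: the cone at (2, -0.5) lies entirely inside the r=9 sphere, so the union is just the r=9 sphere — area = 242.19 mm²; (rotated 35° about Z; rotation is an isometry so areas/perimeters/island counts are preserved). At z = 18.76: the sphere does not reach this height (|z−center|=9.760 > r=9); the cone at (2, -0.5): at t=0.951 of its height the radius interpolates to r₁+(r₂−r₁)t = 3.099, giving a regular 12-gon of that circumradius (area = (12/2)·3.099²·sin(360°/12) = 28.81 mm²); Taking the union: only the cone at (2, -0.5) is present, so the union is just that shape — area = 28.81 mm²; (whole slice rotated 35° about Z — lengths, areas and connectivity unchanged). Checking containment: the cross-section at z = 18.76 is a subset of the cross-section at z = 9.52.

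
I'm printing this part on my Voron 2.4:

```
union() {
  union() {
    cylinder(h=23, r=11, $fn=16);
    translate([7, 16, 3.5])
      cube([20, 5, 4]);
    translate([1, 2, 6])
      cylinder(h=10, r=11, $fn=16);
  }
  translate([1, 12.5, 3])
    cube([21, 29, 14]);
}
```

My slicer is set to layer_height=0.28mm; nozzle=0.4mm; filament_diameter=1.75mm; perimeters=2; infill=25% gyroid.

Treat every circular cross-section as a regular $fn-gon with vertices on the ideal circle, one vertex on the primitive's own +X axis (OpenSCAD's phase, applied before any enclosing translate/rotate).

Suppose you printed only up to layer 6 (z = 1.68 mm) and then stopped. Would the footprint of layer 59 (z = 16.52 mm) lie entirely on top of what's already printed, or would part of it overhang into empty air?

Compare the two slices. At z = 1.68: the cylinder: section is a regular 16-gon, circumradius r=11 (area = (16/2)·11.000²·sin(360°/16) = 370.44 mm²); the cube at (7, 16) is absent (z outside [3.5, 7.5]); the cylinder at (1, 2) is not intersected at this z (z outside [6, 16]); Taking the union: only the r=11 cylinder is present, so the union is just that shape — area = 370.44 mm²; the cube at (1, 12.5) does not reach this height (z outside [3, 17]); Merging all regions: only the result so far is present, so the union is just that shape — area = 370.44 mm². At z = 16.52: the r=11 cylinder gives a regular 16-gon of circumradius 11 (constant along its height) (area = (16/2)·11.000²·sin(360°/16) = 370.44 mm²); the cube at (7, 16) is absent (z outside [3.5, 7.5]); the cylinder at (1, 2) does not reach this height (z outside [6, 16]); Merging all regions: only the r=11 cylinder is present, so the union is just that shape — area = 370.44 mm²; the cube at (1, 12.5) (footprint 21×29) is included at this height (area 609.00 mm²); Merging all regions: the 2 present regions are separate (no shared area or edge), so areas and boundary lengths simply add and each stays a separate island — area = 979.44 mm². Checking containment: at z = 16.52 the cross-section extends beyond the z = 1.68 cross-section by about 609.00 mm².

part overhangs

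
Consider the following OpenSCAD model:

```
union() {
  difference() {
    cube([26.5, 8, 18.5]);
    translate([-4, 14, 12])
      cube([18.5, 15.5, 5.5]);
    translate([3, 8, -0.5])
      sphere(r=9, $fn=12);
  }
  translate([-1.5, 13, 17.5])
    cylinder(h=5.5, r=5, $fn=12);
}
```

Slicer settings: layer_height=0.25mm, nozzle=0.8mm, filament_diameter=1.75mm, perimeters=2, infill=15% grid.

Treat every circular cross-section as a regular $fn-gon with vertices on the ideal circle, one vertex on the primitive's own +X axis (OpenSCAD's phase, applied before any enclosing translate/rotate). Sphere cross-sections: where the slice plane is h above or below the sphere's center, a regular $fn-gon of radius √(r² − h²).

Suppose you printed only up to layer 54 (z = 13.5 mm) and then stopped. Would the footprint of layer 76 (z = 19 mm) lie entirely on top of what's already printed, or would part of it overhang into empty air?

part overhangs

Compare the two slices. At z = 13.5: the cube (footprint 26.5×8) is included at this height (area 212.00 mm²); the cube at (-4, 14) (footprint 18.5×15.5) is included at this height (area 286.75 mm²); the sphere at (3, 8) is absent (|z−center|=14.000 > r=9); Taking the first minus the rest: starting from the 26.5×8 cube (212.00 mm²), the 18.5×15.5 cube at (-4, 14) misses the remaining region (no effect) — area = 212.00 mm²; the cylinder at (-1.5, 13) is not intersected at this z (z outside [17.5, 23]); Taking the union: only the result so far is present, so the union is just that shape — area = 212.00 mm². At z = 19: the cube does not reach this height (z outside [0, 18.5]); the cube at (-4, 14) is not intersected at this z (z outside [12, 17.5]); the sphere at (3, 8) does not reach this height (|z−center|=19.500 > r=9); After the difference (first − rest): the first operand is absent here, so nothing remains; the cylinder at (-1.5, 13): section is a regular 12-gon, circumradius r=5 (area = (12/2)·5.000²·sin(360°/12) = 75.00 mm²); Combining (union): only the r=5 cylinder at (-1.5, 13) is present, so the union is just that shape — area = 75.00 mm². Checking containment: at z = 19 the cross-section extends beyond the z = 13.5 cross-section by about 75.00 mm².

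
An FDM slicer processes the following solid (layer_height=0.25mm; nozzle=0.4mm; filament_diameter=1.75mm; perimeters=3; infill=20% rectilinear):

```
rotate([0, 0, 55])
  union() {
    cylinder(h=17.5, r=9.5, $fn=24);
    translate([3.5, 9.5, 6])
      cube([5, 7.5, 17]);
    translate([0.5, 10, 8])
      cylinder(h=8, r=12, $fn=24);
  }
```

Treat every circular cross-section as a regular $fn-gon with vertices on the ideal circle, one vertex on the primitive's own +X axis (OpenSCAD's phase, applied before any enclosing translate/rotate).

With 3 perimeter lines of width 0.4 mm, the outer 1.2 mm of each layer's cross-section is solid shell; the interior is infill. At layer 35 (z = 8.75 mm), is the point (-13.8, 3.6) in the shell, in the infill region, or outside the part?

At z = 8.75 mm: the r=9.5 cylinder contributes a regular 24-gon of circumradius 9.5; the 5×7.5 cube at (3.5, 9.5) contributes its full rectangle; the cylinder at (0.5, 10): section is a regular 24-gon, circumradius r=12; Combining (union): the regions partially overlap (shared area 187.99 mm²), so overlapping operands fuse into one piece — 1 connected region; (whole slice rotated 55° about Z — lengths, areas and connectivity unchanged). Overall, the cross-section is a single solid region. Undo the 55° rotation: the query point maps to (-4.966, 13.369) in the un-rotated model frame. The nearest boundary edge runs (-9.89, 16.00)→(-7.99, 18.49); distance from the point to it = 5.51 mm. The point is inside the cross-section and 5.51 mm from the nearest boundary — more than the 1.2 mm shell width (3 × 0.4), so it's in the infill interior.

infill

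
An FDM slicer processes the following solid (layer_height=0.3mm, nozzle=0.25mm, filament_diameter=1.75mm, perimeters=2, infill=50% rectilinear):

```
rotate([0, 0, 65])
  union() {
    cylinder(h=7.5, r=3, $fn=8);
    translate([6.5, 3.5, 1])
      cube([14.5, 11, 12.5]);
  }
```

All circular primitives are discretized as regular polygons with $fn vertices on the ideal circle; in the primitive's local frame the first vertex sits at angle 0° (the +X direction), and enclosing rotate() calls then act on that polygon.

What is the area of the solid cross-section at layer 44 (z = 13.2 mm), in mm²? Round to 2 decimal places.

At z = 13.2 mm: the cylinder is absent (z outside [0, 7.5]); the cube at (6.5, 3.5) is present — its section is the full 14.5×11 rectangle (area 159.50 mm²); Merging all regions: only the 14.5×11 cube at (6.5, 3.5) is present, so the union is just that shape — area = 159.50 mm²; (rotated 65° about Z; rotation is an isometry so areas/perimeters/island counts are preserved). Overall, the cross-section is a single solid region. Net area = 159.50 mm².

159.50 mm²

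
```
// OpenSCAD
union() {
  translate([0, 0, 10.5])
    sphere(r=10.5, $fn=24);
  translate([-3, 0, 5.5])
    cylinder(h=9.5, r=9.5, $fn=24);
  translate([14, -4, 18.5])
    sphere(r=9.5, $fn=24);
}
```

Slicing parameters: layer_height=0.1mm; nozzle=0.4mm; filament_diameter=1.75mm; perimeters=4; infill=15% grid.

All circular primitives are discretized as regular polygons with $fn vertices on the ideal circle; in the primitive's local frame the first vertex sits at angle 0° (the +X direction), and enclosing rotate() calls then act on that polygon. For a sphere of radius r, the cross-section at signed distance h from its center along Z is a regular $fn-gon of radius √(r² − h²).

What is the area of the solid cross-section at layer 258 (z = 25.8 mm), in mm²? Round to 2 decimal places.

114.79 mm²

At z = 25.8 mm: the sphere is absent (|z−center|=15.300 > r=10.5); the cylinder at (-3, 0) is absent (z outside [5.5, 15]); the r=9.5 sphere at (14, -4) contributes a regular 24-gon of circumradius √(9.5²−7.3²) = 6.079 (area = (24/2)·6.079²·sin(360°/24) = 114.79 mm²); Taking the union: only the r=9.5 sphere at (14, -4) is present, so the union is just that shape — area = 114.79 mm². Overall, the cross-section is a single solid region. Net area = 114.79 mm².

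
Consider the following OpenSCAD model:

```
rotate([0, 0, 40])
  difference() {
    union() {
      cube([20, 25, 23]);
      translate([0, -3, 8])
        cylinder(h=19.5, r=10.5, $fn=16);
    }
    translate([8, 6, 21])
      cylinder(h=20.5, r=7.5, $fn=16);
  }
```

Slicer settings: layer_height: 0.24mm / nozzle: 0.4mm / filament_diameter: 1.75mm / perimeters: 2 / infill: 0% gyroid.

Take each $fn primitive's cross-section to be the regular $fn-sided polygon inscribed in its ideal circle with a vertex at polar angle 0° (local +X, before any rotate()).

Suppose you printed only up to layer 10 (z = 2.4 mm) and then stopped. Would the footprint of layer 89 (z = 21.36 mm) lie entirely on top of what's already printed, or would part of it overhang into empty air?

part overhangs

Compare the two slices. At z = 2.4: the cube is present — its section is the full 20×25 rectangle (area 500.00 mm²); the cylinder at (0, -3) does not reach this height (z outside [8, 27.5]); Taking the union: only the 20×25 cube is present, so the union is just that shape — area = 500.00 mm²; the cylinder at (8, 6) is not intersected at this z (z outside [21, 41.5]); Subtracting the remaining from the first: none of the subtracted shapes is present at this height, so that combined region is unchanged — area = 500.00 mm²; (whole slice rotated 40° about Z — lengths, areas and connectivity unchanged). At z = 21.36: the cube is present — its section is the full 20×25 rectangle (area 500.00 mm²); the r=10.5 cylinder at (0, -3) gives a regular 16-gon of circumradius 10.5 (constant along its height) (area = (16/2)·10.500²·sin(360°/16) = 337.53 mm²); Taking the union: the regions partially overlap — summed areas 837.53 mm² minus the doubly-counted overlap 53.78 mm² gives 783.75 mm² — area = 783.75 mm²; the r=7.5 cylinder at (8, 6) gives a regular 16-gon of circumradius 7.5 (constant along its height) (area = (16/2)·7.500²·sin(360°/16) = 172.21 mm²); After the difference (first − rest): starting from the result so far (783.75 mm²), the r=7.5 cylinder at (8, 6) partially overlaps it — only the 170.69 mm² overlap (of its 172.21 mm²) is removed, clipping the outline — area = 613.06 mm²; (whole slice rotated 40° about Z — lengths, areas and connectivity unchanged). Checking containment: at z = 21.36 the cross-section extends beyond the z = 2.4 cross-section by about 277.00 mm².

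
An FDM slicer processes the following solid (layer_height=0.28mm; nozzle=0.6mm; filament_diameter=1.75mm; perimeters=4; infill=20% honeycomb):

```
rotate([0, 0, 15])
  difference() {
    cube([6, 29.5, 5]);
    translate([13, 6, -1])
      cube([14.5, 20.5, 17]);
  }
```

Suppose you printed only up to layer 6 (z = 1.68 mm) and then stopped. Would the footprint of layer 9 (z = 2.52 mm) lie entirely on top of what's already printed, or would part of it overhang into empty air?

Compare the two slices. At z = 1.68: the 6×29.5 cube contributes its full rectangle (area 177.00 mm²); the cube at (13, 6) (footprint 14.5×20.5) is included at this height (area 297.25 mm²); Subtracting the remaining from the first: starting from the 6×29.5 cube (177.00 mm²), the 14.5×20.5 cube at (13, 6) misses the remaining region (no effect) — area = 177.00 mm²; (rotated 15° about Z; rotation is an isometry so areas/perimeters/island counts are preserved). At z = 2.52: the cube (footprint 6×29.5) is included at this height (area 177.00 mm²); the cube at (13, 6) (footprint 14.5×20.5) is included at this height (area 297.25 mm²); Subtracting the remaining from the first: starting from the 6×29.5 cube (177.00 mm²), the 14.5×20.5 cube at (13, 6) misses the remaining region (no effect) — area = 177.00 mm²; (whole slice rotated 15° about Z — lengths, areas and connectivity unchanged). Checking containment: the cross-section at z = 2.52 is a subset of the cross-section at z = 1.68.

entirely on top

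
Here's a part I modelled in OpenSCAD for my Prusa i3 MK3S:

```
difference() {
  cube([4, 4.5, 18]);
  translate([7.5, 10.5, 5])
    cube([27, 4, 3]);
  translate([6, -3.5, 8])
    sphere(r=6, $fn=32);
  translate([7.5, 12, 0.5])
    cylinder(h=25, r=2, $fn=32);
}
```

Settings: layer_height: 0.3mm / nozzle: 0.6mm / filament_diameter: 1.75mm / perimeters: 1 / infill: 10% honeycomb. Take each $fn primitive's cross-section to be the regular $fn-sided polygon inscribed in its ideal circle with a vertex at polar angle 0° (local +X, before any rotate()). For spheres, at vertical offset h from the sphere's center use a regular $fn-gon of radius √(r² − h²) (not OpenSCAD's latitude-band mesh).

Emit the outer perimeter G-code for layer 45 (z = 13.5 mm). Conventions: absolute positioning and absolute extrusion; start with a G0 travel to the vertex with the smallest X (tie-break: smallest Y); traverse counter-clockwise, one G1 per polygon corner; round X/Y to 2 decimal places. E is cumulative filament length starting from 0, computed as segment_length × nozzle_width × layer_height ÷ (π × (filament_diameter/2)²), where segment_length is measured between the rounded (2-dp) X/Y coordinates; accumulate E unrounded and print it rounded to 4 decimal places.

G0 X0.00 Y0.00 Z13.50
G1 X4.00 Y0.00 E0.2993
G1 X4.00 Y4.50 E0.6361
G1 X0.00 Y4.50 E0.9354
G1 X0.00 Y0.00 E1.2722

At z = 13.5 mm: the 4×4.5 cube contributes its full rectangle; the cube at (7.5, 10.5) is absent (z outside [5, 8]); the sphere at (6, -3.5): section is a regular 32-gon, circumradius = √(r²−h²) = √(6²−5.5²) = 2.398; the r=2 cylinder at (7.5, 12) contributes a regular 32-gon of circumradius 2; Taking the first minus the rest: starting from the 4×4.5 cube, the r=6 sphere at (6, -3.5) misses the remaining region (no effect); the r=2 cylinder at (7.5, 12) misses the remaining region (no effect) — 1 connected region. The outline is a single polygon with 4 vertices. Extrusion per mm of travel: 0.6 × 0.3 / (π × 0.875²) = 0.074835. Accumulating E over each segment gives final E = 1.2722.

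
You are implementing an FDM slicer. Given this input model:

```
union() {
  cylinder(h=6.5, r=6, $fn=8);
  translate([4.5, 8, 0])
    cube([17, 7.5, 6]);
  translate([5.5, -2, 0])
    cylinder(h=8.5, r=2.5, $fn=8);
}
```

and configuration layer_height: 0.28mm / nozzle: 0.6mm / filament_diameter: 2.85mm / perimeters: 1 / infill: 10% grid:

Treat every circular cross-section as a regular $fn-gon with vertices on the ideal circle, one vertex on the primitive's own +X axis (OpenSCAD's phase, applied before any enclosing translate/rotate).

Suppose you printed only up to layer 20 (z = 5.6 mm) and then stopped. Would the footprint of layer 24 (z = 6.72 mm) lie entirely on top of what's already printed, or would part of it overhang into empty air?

entirely on top

Compare the two slices. At z = 5.6: the cylinder: section is a regular 8-gon, circumradius r=6 (area = (8/2)·6.000²·sin(360°/8) = 101.82 mm²); the cube at (4.5, 8) is present — its section is the full 17×7.5 rectangle (area 127.50 mm²); the r=2.5 cylinder at (5.5, -2) contributes a regular 8-gon of circumradius 2.5 (area = (8/2)·2.500²·sin(360°/8) = 17.68 mm²); Taking the union: the regions partially overlap — summed areas 247.00 mm² minus the doubly-counted overlap 7.40 mm² gives 239.60 mm² — area = 239.60 mm². At z = 6.72: the cylinder is not intersected at this z (z outside [0, 6.5]); the cube at (4.5, 8) does not reach this height (z outside [0, 6]); the cylinder at (5.5, -2): section is a regular 8-gon, circumradius r=2.5 (area = (8/2)·2.500²·sin(360°/8) = 17.68 mm²); Combining (union): only the r=2.5 cylinder at (5.5, -2) is present, so the union is just that shape — area = 17.68 mm². Checking containment: the cross-section at z = 6.72 is a subset of the cross-section at z = 5.6.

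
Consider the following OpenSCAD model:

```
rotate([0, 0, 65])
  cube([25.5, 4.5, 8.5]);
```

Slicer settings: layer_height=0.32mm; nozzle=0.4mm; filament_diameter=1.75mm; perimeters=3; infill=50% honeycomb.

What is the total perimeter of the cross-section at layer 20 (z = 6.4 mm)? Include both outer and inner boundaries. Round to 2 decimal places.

At z = 6.4 mm: the cube is present — its section is the full 25.5×4.5 rectangle (perimeter 60.00 mm); (rotated 65° about Z; rotation is an isometry so areas/perimeters/island counts are preserved). Overall, the cross-section is a single solid region. Total boundary length (outer) = 60.00 mm.

60.00 mm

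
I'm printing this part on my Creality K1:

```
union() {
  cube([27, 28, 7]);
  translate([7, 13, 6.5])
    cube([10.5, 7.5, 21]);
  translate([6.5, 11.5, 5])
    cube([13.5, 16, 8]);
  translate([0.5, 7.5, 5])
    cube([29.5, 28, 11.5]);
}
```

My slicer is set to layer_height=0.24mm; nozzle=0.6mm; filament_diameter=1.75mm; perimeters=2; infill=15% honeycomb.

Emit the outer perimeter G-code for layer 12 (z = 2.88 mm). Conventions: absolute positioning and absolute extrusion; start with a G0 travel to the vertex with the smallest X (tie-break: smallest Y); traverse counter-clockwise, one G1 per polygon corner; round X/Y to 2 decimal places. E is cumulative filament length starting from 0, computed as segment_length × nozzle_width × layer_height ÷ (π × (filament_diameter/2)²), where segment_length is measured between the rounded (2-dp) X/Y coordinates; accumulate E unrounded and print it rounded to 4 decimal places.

G0 X0.00 Y0.00 Z2.88
G1 X27.00 Y0.00 E1.6164
G1 X27.00 Y28.00 E3.2928
G1 X0.00 Y28.00 E4.9092
G1 X0.00 Y0.00 E6.5855

At z = 2.88 mm: the 27×28 cube contributes its full rectangle; the cube at (7, 13) is absent (z outside [6.5, 27.5]); the cube at (6.5, 11.5) does not reach this height (z outside [5, 13]); the cube at (0.5, 7.5) is absent (z outside [5, 16.5]); Merging all regions: only the 27×28 cube is present, so the union is just that shape — 1 connected region. The outline is a single polygon with 4 vertices. Extrusion per mm of travel: 0.6 × 0.24 / (π × 0.875²) = 0.059868. Accumulating E over each segment gives final E = 6.5855.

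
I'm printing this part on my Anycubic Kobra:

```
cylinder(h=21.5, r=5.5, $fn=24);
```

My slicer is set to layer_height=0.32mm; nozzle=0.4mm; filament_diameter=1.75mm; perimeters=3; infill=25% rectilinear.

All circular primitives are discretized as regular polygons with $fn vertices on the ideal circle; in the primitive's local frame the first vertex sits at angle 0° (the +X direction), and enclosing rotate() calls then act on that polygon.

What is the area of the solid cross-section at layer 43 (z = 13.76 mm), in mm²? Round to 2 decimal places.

93.95 mm²

At z = 13.76 mm: the r=5.5 cylinder gives a regular 24-gon of circumradius 5.5 (constant along its height) (area = (24/2)·5.500²·sin(360°/24) = 93.95 mm²). Overall, the cross-section is a single solid region. Net area = 93.95 mm².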